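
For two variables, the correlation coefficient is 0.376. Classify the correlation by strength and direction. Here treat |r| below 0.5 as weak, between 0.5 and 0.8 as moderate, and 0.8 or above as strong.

r = 0.376 > 0 so the relationship is positive.
|r| = 0.376, which falls in the weak range.

weak positive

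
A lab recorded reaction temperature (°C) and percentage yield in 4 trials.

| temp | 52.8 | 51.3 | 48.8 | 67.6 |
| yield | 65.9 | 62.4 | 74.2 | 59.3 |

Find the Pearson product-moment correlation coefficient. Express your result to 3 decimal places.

-0.743

n = 4, Σx = 220.5, Σy = 261.8, Σx² = 12370.73, Σy² = 17258.7, Σxy = 14310.28
nΣxy − ΣxΣy = 57241.12 − 57726.9 = -485.78
nΣx² − (Σx)² = 49482.92 − 48620.25 = 862.67; nΣy² − (Σy)² = 69034.8 − 68539.24 = 495.56
r = -485.78 / √(862.67 × 495.56) = -485.78 / 653.8385 ≈ -0.743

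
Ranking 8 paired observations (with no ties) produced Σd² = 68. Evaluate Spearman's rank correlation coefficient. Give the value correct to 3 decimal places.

0.190

ρ = 1 − 6Σd² / [n(n²−1)] = 1 − 6×68 / (8×63)
  = 1 − 408/504 = 1 − 0.8095 ≈ 0.190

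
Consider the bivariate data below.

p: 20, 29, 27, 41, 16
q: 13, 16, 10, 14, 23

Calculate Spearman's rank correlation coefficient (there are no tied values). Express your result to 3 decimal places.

-0.200

Rank p: 2, 4, 3, 5, 1
Rank q: 2, 4, 1, 3, 5
d = rank(p) − rank(q): 0, 0, 2, 2, -4; Σd² = 24
ρ = 1 − 6Σd² / [n(n²−1)] = 1 − 6×24 / (5×24) = 1 − 144/120 ≈ -0.200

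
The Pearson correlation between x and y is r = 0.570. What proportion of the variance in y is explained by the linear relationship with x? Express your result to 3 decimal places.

0.325

r² = (0.570)² = 0.325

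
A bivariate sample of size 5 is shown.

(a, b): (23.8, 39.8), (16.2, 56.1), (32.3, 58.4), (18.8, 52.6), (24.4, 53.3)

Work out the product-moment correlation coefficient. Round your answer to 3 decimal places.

0.118

n = 5, Σa = 115.5, Σb = 260.2, Σa² = 2820.97, Σb² = 13749.46, Σab = 6031.78
nΣab − ΣaΣb = 30158.9 − 30053.1 = 105.8
nΣa² − (Σa)² = 14104.85 − 13340.25 = 764.6; nΣb² − (Σb)² = 68747.3 − 67704.04 = 1043.26
r = 105.8 / √(764.6 × 1043.26) = 105.8 / 893.1274 ≈ 0.118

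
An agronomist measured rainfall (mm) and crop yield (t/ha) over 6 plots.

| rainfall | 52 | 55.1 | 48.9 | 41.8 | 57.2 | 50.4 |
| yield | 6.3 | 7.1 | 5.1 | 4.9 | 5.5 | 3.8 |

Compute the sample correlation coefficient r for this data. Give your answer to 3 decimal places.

0.475

n = 6, Σx = 305.4, Σy = 32.7, Σx² = 15690.46, Σy² = 184.81, Σxy = 1679.14
nΣxy − ΣxΣy = 10074.84 − 9986.58 = 88.26
nΣx² − (Σx)² = 94142.76 − 93269.16 = 873.6; nΣy² − (Σy)² = 1108.86 − 1069.29 = 39.57
r = 88.26 / √(873.6 × 39.57) = 88.26 / 185.9257 ≈ 0.475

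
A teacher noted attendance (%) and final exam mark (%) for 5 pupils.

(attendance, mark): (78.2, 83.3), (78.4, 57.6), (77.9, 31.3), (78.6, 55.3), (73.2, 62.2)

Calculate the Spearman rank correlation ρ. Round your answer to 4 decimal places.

Rank attendance: 3, 4, 2, 5, 1
Rank mark: 5, 3, 1, 2, 4
d = rank(attendance) − rank(mark): -2, 1, 1, 3, -3; Σd² = 24
ρ = 1 − 6Σd² / [n(n²−1)] = 1 − 6×24 / (5×24) = 1 − 144/120 ≈ -0.2000

-0.2000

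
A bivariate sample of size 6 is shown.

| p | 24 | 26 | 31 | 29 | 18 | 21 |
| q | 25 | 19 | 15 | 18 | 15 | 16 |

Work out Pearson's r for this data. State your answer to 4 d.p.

n = 6, Σp = 149, Σq = 108, Σp² = 3819, Σq² = 2016, Σpq = 2687
nΣpq − ΣpΣq = 16122 − 16092 = 30
nΣp² − (Σp)² = 22914 − 22201 = 713; nΣq² − (Σq)² = 12096 − 11664 = 432
r = 30 / √(713 × 432) = 30 / 554.9919 ≈ 0.0541

0.0541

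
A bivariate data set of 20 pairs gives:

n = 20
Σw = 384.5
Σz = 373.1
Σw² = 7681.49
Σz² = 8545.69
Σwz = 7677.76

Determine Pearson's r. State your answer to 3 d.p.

0.745

r = (nΣwz − ΣwΣz) / √[(nΣw² − (Σw)²)(nΣz² − (Σz)²)]
Numerator: 20×7677.76 − 384.5×373.1 = 10098.25
Denominator: √[(153629.8 − 147840.25)(170913.8 − 139203.61)] = √[5789.55 × 31710.19] = 13549.4550
r = 10098.25 / 13549.4550 ≈ 0.745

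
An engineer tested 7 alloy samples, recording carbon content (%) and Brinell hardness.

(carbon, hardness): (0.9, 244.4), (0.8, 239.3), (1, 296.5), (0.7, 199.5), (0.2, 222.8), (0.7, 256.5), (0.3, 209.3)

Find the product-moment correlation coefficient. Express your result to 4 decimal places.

n = 7, Σx = 4.6, Σy = 1668.3, Σx² = 3.56, Σy² = 403946.93, Σxy = 1134.45
nΣxy − ΣxΣy = 7941.15 − 7674.18 = 266.97
nΣx² − (Σx)² = 24.92 − 21.16 = 3.76; nΣy² − (Σy)² = 2827628.51 − 2783224.89 = 44403.62
r = 266.97 / √(3.76 × 44403.62) = 266.97 / 408.6045 ≈ 0.6534

0.6534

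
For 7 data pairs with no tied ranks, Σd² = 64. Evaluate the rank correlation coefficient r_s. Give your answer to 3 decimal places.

-0.143

ρ = 1 − 6Σd² / [n(n²−1)] = 1 − 6×64 / (7×48)
  = 1 − 384/336 = 1 − 1.1429 ≈ -0.143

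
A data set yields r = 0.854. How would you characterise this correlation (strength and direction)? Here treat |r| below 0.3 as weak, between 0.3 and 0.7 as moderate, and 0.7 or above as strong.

strong positive

r = 0.854 > 0 so the relationship is positive.
|r| = 0.854, which falls in the strong range.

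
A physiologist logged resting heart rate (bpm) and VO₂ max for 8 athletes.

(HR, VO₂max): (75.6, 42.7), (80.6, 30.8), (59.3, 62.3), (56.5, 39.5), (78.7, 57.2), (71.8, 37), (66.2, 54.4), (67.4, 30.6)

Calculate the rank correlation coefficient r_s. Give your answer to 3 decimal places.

Rank HR: 6, 8, 2, 1, 7, 5, 3, 4
Rank VO₂max: 5, 2, 8, 4, 7, 3, 6, 1
d = rank(HR) − rank(VO₂max): 1, 6, -6, -3, 0, 2, -3, 3; Σd² = 104
ρ = 1 − 6Σd² / [n(n²−1)] = 1 − 6×104 / (8×63) = 1 − 624/504 ≈ -0.238

-0.238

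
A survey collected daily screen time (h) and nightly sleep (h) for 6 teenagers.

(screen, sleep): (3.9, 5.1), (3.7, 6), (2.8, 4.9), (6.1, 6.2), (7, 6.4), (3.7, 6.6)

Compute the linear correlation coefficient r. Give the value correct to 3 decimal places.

n = 6, Σx = 27.2, Σy = 35.2, Σx² = 136.64, Σy² = 208.98, Σxy = 162.85
nΣxy − ΣxΣy = 977.1 − 957.44 = 19.66
nΣx² − (Σx)² = 819.84 − 739.84 = 80; nΣy² − (Σy)² = 1253.88 − 1239.04 = 14.84
r = 19.66 / √(80 × 14.84) = 19.66 / 34.4558 ≈ 0.571

0.571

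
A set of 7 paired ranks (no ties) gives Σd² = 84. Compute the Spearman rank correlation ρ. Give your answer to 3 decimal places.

-0.500

ρ = 1 − 6Σd² / [n(n²−1)] = 1 − 6×84 / (7×48)
  = 1 − 504/336 = 1 − 1.5000 ≈ -0.500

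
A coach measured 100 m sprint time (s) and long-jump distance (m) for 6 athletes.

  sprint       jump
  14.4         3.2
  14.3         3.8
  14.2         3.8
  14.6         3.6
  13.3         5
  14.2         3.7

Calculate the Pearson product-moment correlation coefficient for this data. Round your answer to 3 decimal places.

n = 6, Σx = 85, Σy = 23.1, Σx² = 1205.18, Σy² = 90.77, Σxy = 325.98
nΣxy − ΣxΣy = 1955.88 − 1963.5 = -7.62
nΣx² − (Σx)² = 7231.08 − 7225 = 6.08; nΣy² − (Σy)² = 544.62 − 533.61 = 11.01
r = -7.62 / √(6.08 × 11.01) = -7.62 / 8.1817 ≈ -0.931

-0.931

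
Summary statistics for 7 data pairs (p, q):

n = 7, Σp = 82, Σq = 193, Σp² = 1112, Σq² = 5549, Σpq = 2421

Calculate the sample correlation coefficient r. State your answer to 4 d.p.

r = (nΣpq − ΣpΣq) / √[(nΣp² − (Σp)²)(nΣq² − (Σq)²)]
Numerator: 7×2421 − 82×193 = 1121
Denominator: √[(7784 − 6724)(38843 − 37249)] = √[1060 × 1594] = 1299.8615
r = 1121 / 1299.8615 ≈ 0.8624

0.8624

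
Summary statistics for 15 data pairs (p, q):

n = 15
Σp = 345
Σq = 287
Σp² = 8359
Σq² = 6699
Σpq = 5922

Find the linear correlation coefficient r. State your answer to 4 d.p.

-0.9489

r = (nΣpq − ΣpΣq) / √[(nΣp² − (Σp)²)(nΣq² − (Σq)²)]
Numerator: 15×5922 − 345×287 = -10185
Denominator: √[(125385 − 119025)(100485 − 82369)] = √[6360 × 18116] = 10733.9536
r = -10185 / 10733.9536 ≈ -0.9489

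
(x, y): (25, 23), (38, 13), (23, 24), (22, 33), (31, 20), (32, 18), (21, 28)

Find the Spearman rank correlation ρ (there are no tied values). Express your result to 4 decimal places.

Rank x: 4, 7, 3, 2, 5, 6, 1
Rank y: 4, 1, 5, 7, 3, 2, 6
d = rank(x) − rank(y): 0, 6, -2, -5, 2, 4, -5; Σd² = 110
ρ = 1 − 6Σd² / [n(n²−1)] = 1 − 6×110 / (7×48) = 1 − 660/336 ≈ -0.9643

-0.9643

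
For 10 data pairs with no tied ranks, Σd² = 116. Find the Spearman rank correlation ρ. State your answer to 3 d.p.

0.297

ρ = 1 − 6Σd² / [n(n²−1)] = 1 − 6×116 / (10×99)
  = 1 − 696/990 = 1 − 0.7030 ≈ 0.297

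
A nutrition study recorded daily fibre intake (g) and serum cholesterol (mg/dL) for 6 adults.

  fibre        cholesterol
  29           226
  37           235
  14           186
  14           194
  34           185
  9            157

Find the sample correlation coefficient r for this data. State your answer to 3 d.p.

n = 6, Σx = 137, Σy = 1183, Σx² = 3839, Σy² = 237407, Σxy = 28272
nΣxy − ΣxΣy = 169632 − 162071 = 7561
nΣx² − (Σx)² = 23034 − 18769 = 4265; nΣy² − (Σy)² = 1424442 − 1399489 = 24953
r = 7561 / √(4265 × 24953) = 7561 / 10316.2273 ≈ 0.733

0.733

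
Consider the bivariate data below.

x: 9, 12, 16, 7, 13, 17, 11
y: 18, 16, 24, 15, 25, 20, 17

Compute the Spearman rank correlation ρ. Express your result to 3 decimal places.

Rank x: 2, 4, 6, 1, 5, 7, 3
Rank y: 4, 2, 6, 1, 7, 5, 3
d = rank(x) − rank(y): -2, 2, 0, 0, -2, 2, 0; Σd² = 16
ρ = 1 − 6Σd² / [n(n²−1)] = 1 − 6×16 / (7×48) = 1 − 96/336 ≈ 0.714

0.714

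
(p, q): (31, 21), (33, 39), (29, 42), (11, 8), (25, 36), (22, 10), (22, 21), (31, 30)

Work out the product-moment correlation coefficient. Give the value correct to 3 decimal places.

n = 8, Σp = 204, Σq = 207, Σp² = 5566, Σq² = 6527, Σpq = 5756
nΣpq − ΣpΣq = 46048 − 42228 = 3820
nΣp² − (Σp)² = 44528 − 41616 = 2912; nΣq² − (Σq)² = 52216 − 42849 = 9367
r = 3820 / √(2912 × 9367) = 3820 / 5222.7104 ≈ 0.731

0.731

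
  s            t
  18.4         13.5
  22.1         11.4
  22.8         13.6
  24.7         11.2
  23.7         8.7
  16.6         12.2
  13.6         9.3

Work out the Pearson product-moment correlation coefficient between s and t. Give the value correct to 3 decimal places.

0.054

n = 7, Σs = 141.9, Σt = 79.9, Σs² = 2979.11, Σt² = 933.63, Σst = 1622.25
nΣst − ΣsΣt = 11355.75 − 11337.81 = 17.94
nΣs² − (Σs)² = 20853.77 − 20135.61 = 718.16; nΣt² − (Σt)² = 6535.41 − 6384.01 = 151.4
r = 17.94 / √(718.16 × 151.4) = 17.94 / 329.7415 ≈ 0.054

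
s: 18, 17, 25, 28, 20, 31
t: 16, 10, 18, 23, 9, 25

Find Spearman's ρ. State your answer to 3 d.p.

0.829

Rank s: 2, 1, 4, 5, 3, 6
Rank t: 3, 2, 4, 5, 1, 6
d = rank(s) − rank(t): -1, -1, 0, 0, 2, 0; Σd² = 6
ρ = 1 − 6Σd² / [n(n²−1)] = 1 − 6×6 / (6×35) = 1 − 36/210 ≈ 0.829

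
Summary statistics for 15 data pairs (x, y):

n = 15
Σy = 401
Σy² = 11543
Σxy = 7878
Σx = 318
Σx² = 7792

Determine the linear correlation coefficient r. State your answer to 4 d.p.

-0.6703

r = (nΣxy − ΣxΣy) / √[(nΣx² − (Σx)²)(nΣy² − (Σy)²)]
Numerator: 15×7878 − 318×401 = -9348
Denominator: √[(116880 − 101124)(173145 − 160801)] = √[15756 × 12344] = 13946.0412
r = -9348 / 13946.0412 ≈ -0.6703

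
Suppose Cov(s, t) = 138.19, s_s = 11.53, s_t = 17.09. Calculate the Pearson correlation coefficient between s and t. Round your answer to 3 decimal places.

r = Cov(s,t) / (s_s · s_t) = 138.19 / (11.53 × 17.09)
  = 138.19 / 197.0477 ≈ 0.701

0.701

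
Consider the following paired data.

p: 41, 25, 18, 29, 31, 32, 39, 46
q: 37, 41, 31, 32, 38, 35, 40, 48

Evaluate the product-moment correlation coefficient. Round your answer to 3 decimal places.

0.697

n = 8, Σp = 261, Σq = 302, Σp² = 9093, Σq² = 11608, Σpq = 10094
nΣpq − ΣpΣq = 80752 − 78822 = 1930
nΣp² − (Σp)² = 72744 − 68121 = 4623; nΣq² − (Σq)² = 92864 − 91204 = 1660
r = 1930 / √(4623 × 1660) = 1930 / 2770.2310 ≈ 0.697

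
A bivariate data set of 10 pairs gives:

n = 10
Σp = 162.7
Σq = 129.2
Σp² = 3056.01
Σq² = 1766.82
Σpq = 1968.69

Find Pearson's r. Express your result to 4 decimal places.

-0.6679

r = (nΣpq − ΣpΣq) / √[(nΣp² − (Σp)²)(nΣq² − (Σq)²)]
Numerator: 10×1968.69 − 162.7×129.2 = -1333.94
Denominator: √[(30560.1 − 26471.29)(17668.2 − 16692.64)] = √[4088.81 × 975.56] = 1997.2179
r = -1333.94 / 1997.2179 ≈ -0.6679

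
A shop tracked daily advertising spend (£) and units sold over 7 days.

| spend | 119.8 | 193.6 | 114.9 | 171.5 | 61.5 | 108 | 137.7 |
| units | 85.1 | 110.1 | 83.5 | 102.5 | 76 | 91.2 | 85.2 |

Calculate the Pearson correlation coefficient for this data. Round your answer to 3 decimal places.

n = 7, Σx = 907, Σy = 633.6, Σx² = 128854.8, Σy² = 58195, Σxy = 84938.88
nΣxy − ΣxΣy = 594572.16 − 574675.2 = 19896.96
nΣx² − (Σx)² = 901983.6 − 822649 = 79334.6; nΣy² − (Σy)² = 407365 − 401448.96 = 5916.04
r = 19896.96 / √(79334.6 × 5916.04) = 19896.96 / 21664.4101 ≈ 0.918

0.918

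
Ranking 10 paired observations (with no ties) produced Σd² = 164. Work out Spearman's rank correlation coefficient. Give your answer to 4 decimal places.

0.0061

ρ = 1 − 6Σd² / [n(n²−1)] = 1 − 6×164 / (10×99)
  = 1 − 984/990 = 1 − 0.99394 ≈ 0.0061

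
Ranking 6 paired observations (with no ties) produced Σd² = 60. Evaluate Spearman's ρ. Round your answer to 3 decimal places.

ρ = 1 − 6Σd² / [n(n²−1)] = 1 − 6×60 / (6×35)
  = 1 − 360/210 = 1 − 1.7143 ≈ -0.714

-0.714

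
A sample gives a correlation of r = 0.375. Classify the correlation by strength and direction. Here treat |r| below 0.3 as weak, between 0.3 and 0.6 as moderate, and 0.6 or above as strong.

moderate positive

r = 0.375 > 0 so the relationship is positive.
|r| = 0.375, which falls in the moderate range.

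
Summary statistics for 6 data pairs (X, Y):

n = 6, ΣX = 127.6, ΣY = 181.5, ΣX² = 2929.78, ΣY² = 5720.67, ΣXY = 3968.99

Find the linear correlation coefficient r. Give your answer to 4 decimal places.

0.4889

r = (nΣXY − ΣXΣY) / √[(nΣX² − (ΣX)²)(nΣY² − (ΣY)²)]
Numerator: 6×3968.99 − 127.6×181.5 = 654.54
Denominator: √[(17578.68 − 16281.76)(34324.02 − 32942.25)] = √[1296.92 × 1381.77] = 1338.6729
r = 654.54 / 1338.6729 ≈ 0.4889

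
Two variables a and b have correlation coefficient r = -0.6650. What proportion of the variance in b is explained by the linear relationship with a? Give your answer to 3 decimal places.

r² = (-0.6650)² = 0.442

0.442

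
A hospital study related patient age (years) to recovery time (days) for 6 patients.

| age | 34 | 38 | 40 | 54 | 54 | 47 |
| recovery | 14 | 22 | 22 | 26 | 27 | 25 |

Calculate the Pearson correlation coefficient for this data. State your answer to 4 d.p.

0.8847

n = 6, Σx = 267, Σy = 136, Σx² = 12241, Σy² = 3194, Σxy = 6229
nΣxy − ΣxΣy = 37374 − 36312 = 1062
nΣx² − (Σx)² = 73446 − 71289 = 2157; nΣy² − (Σy)² = 19164 − 18496 = 668
r = 1062 / √(2157 × 668) = 1062 / 1200.3649 ≈ 0.8847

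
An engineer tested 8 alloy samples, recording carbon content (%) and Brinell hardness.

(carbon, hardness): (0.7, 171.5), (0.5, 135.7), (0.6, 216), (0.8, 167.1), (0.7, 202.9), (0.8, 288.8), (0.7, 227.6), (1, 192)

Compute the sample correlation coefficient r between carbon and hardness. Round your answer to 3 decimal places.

0.299

n = 8, Σx = 5.8, Σy = 1601.6, Σx² = 4.36, Σy² = 335644.76, Σxy = 1175.57
nΣxy − ΣxΣy = 9404.56 − 9289.28 = 115.28
nΣx² − (Σx)² = 34.88 − 33.64 = 1.24; nΣy² − (Σy)² = 2685158.08 − 2565122.56 = 120035.52
r = 115.28 / √(1.24 × 120035.52) = 115.28 / 385.8031 ≈ 0.299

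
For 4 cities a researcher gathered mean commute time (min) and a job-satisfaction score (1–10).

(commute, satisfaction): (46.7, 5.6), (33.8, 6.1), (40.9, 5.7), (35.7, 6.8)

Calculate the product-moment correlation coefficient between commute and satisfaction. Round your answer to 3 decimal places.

n = 4, Σx = 157.1, Σy = 24.2, Σx² = 6270.63, Σy² = 147.3, Σxy = 943.59
nΣxy − ΣxΣy = 3774.36 − 3801.82 = -27.46
nΣx² − (Σx)² = 25082.52 − 24680.41 = 402.11; nΣy² − (Σy)² = 589.2 − 585.64 = 3.56
r = -27.46 / √(402.11 × 3.56) = -27.46 / 37.8353 ≈ -0.726

-0.726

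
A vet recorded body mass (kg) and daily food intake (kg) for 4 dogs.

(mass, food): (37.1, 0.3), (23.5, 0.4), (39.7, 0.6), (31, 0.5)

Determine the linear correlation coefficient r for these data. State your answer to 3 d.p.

0.274

n = 4, Σx = 131.3, Σy = 1.8, Σx² = 4465.75, Σy² = 0.86, Σxy = 59.85
nΣxy − ΣxΣy = 239.4 − 236.34 = 3.06
nΣx² − (Σx)² = 17863 − 17239.69 = 623.31; nΣy² − (Σy)² = 3.44 − 3.24 = 0.2
r = 3.06 / √(623.31 × 0.2) = 3.06 / 11.1652 ≈ 0.274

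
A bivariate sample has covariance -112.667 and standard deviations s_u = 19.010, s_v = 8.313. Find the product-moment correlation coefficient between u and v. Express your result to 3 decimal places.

r = Cov(u,v) / (s_u · s_v) = -112.667 / (19.010 × 8.313)
  = -112.667 / 158.0301 ≈ -0.713

-0.713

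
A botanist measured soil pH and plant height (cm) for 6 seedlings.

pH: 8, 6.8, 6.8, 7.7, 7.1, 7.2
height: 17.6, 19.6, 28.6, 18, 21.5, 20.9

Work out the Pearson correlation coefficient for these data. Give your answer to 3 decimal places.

-0.690

n = 6, Σx = 43.6, Σy = 126.2, Σx² = 318.02, Σy² = 2734.94, Σxy = 910.29
nΣxy − ΣxΣy = 5461.74 − 5502.32 = -40.58
nΣx² − (Σx)² = 1908.12 − 1900.96 = 7.16; nΣy² − (Σy)² = 16409.64 − 15926.44 = 483.2
r = -40.58 / √(7.16 × 483.2) = -40.58 / 58.8193 ≈ -0.690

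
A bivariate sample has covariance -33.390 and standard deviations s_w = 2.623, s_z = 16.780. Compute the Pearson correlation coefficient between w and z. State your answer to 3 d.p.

r = Cov(w,z) / (s_w · s_z) = -33.390 / (2.623 × 16.780)
  = -33.390 / 44.0139 ≈ -0.759

-0.759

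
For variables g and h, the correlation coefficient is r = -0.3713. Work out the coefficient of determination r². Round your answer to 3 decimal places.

r² = (-0.3713)² = 0.138

0.138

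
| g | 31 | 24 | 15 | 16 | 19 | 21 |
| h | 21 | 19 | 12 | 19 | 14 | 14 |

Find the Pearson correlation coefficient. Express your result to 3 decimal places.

n = 6, Σg = 126, Σh = 99, Σg² = 2820, Σh² = 1699, Σgh = 2151
nΣgh − ΣgΣh = 12906 − 12474 = 432
nΣg² − (Σg)² = 16920 − 15876 = 1044; nΣh² − (Σh)² = 10194 − 9801 = 393
r = 432 / √(1044 × 393) = 432 / 640.5404 ≈ 0.674

0.674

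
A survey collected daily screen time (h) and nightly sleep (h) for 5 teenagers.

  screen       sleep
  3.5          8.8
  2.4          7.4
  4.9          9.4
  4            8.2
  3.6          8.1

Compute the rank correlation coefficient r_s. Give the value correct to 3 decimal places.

0.700

Rank screen: 2, 1, 5, 4, 3
Rank sleep: 4, 1, 5, 3, 2
d = rank(screen) − rank(sleep): -2, 0, 0, 1, 1; Σd² = 6
ρ = 1 − 6Σd² / [n(n²−1)] = 1 − 6×6 / (5×24) = 1 − 36/120 ≈ 0.700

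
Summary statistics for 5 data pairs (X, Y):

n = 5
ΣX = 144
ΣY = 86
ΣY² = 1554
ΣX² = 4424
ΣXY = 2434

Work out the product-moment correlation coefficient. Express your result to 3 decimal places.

r = (nΣXY − ΣXΣY) / √[(nΣX² − (ΣX)²)(nΣY² − (ΣY)²)]
Numerator: 5×2434 − 144×86 = -214
Denominator: √[(22120 − 20736)(7770 − 7396)] = √[1384 × 374] = 719.4553
r = -214 / 719.4553 ≈ -0.297

-0.297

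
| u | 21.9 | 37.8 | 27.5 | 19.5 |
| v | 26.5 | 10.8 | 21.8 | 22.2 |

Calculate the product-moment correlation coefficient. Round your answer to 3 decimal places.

n = 4, Σu = 106.7, Σv = 81.3, Σu² = 3044.95, Σv² = 1786.97, Σuv = 2020.99
nΣuv − ΣuΣv = 8083.96 − 8674.71 = -590.75
nΣu² − (Σu)² = 12179.8 − 11384.89 = 794.91; nΣv² − (Σv)² = 7147.88 − 6609.69 = 538.19
r = -590.75 / √(794.91 × 538.19) = -590.75 / 654.0739 ≈ -0.903

-0.903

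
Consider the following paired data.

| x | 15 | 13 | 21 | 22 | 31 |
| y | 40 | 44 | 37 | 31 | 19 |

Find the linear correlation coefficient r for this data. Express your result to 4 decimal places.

-0.9771

n = 5, Σx = 102, Σy = 171, Σx² = 2280, Σy² = 6227, Σxy = 3220
nΣxy − ΣxΣy = 16100 − 17442 = -1342
nΣx² − (Σx)² = 11400 − 10404 = 996; nΣy² − (Σy)² = 31135 − 29241 = 1894
r = -1342 / √(996 × 1894) = -1342 / 1373.4715 ≈ -0.9771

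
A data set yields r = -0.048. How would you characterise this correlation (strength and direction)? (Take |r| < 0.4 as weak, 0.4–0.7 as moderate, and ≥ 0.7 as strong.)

r = -0.048 < 0 so the relationship is negative.
|r| = 0.048, which falls in the weak range.

weak negative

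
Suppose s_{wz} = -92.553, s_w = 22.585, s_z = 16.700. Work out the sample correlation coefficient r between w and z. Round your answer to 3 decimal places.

r = Cov(w,z) / (s_w · s_z) = -92.553 / (22.585 × 16.700)
  = -92.553 / 377.1695 ≈ -0.245

-0.245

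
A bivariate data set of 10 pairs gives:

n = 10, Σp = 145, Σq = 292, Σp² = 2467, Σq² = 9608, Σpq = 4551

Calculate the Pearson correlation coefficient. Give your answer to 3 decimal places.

r = (nΣpq − ΣpΣq) / √[(nΣp² − (Σp)²)(nΣq² − (Σq)²)]
Numerator: 10×4551 − 145×292 = 3170
Denominator: √[(24670 − 21025)(96080 − 85264)] = √[3645 × 10816] = 6278.8789
r = 3170 / 6278.8789 ≈ 0.505

0.505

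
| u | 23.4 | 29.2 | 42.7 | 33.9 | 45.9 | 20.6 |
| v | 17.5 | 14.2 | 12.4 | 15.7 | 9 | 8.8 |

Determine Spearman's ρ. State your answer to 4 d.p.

Rank u: 2, 3, 5, 4, 6, 1
Rank v: 6, 4, 3, 5, 2, 1
d = rank(u) − rank(v): -4, -1, 2, -1, 4, 0; Σd² = 38
ρ = 1 − 6Σd² / [n(n²−1)] = 1 − 6×38 / (6×35) = 1 − 228/210 ≈ -0.0857

-0.0857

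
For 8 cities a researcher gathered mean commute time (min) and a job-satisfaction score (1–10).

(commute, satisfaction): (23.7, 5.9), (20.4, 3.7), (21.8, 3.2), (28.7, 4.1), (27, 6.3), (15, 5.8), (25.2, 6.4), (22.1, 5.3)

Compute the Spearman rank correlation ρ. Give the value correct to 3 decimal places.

Rank commute: 5, 2, 3, 8, 7, 1, 6, 4
Rank satisfaction: 6, 2, 1, 3, 7, 5, 8, 4
d = rank(commute) − rank(satisfaction): -1, 0, 2, 5, 0, -4, -2, 0; Σd² = 50
ρ = 1 − 6Σd² / [n(n²−1)] = 1 − 6×50 / (8×63) = 1 − 300/504 ≈ 0.405

0.405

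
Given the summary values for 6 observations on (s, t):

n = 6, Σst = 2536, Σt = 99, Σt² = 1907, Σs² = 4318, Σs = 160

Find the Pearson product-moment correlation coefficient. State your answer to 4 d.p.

r = (nΣst − ΣsΣt) / √[(nΣs² − (Σs)²)(nΣt² − (Σt)²)]
Numerator: 6×2536 − 160×99 = -624
Denominator: √[(25908 − 25600)(11442 − 9801)] = √[308 × 1641] = 710.9346
r = -624 / 710.9346 ≈ -0.8777

-0.8777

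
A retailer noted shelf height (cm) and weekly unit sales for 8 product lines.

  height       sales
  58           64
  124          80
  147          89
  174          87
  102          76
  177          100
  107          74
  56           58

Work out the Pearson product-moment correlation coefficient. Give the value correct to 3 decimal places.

0.960

n = 8, Σx = 945, Σy = 628, Σx² = 126943, Σy² = 50602, Σxy = 78471
nΣxy − ΣxΣy = 627768 − 593460 = 34308
nΣx² − (Σx)² = 1015544 − 893025 = 122519; nΣy² − (Σy)² = 404816 − 394384 = 10432
r = 34308 / √(122519 × 10432) = 34308 / 35750.7791 ≈ 0.960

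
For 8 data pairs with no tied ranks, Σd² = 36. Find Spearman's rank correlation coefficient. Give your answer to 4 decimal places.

0.5714

ρ = 1 − 6Σd² / [n(n²−1)] = 1 − 6×36 / (8×63)
  = 1 − 216/504 = 1 − 0.42857 ≈ 0.5714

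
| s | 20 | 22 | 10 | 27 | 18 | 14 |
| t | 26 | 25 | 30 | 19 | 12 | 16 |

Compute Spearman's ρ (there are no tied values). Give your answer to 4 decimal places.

Rank s: 4, 5, 1, 6, 3, 2
Rank t: 5, 4, 6, 3, 1, 2
d = rank(s) − rank(t): -1, 1, -5, 3, 2, 0; Σd² = 40
ρ = 1 − 6Σd² / [n(n²−1)] = 1 − 6×40 / (6×35) = 1 − 240/210 ≈ -0.1429

-0.1429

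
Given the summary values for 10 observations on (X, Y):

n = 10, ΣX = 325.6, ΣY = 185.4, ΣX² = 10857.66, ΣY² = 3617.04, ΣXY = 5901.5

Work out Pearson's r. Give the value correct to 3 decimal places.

r = (nΣXY − ΣXΣY) / √[(nΣX² − (ΣX)²)(nΣY² − (ΣY)²)]
Numerator: 10×5901.5 − 325.6×185.4 = -1351.24
Denominator: √[(108576.6 − 106015.36)(36170.4 − 34373.16)] = √[2561.24 × 1797.24] = 2145.4983
r = -1351.24 / 2145.4983 ≈ -0.630

-0.630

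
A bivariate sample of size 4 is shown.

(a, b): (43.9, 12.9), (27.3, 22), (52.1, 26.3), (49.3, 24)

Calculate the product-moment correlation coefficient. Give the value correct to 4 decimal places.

n = 4, Σa = 172.6, Σb = 85.2, Σa² = 7817.4, Σb² = 1918.1, Σab = 3720.34
nΣab − ΣaΣb = 14881.36 − 14705.52 = 175.84
nΣa² − (Σa)² = 31269.6 − 29790.76 = 1478.84; nΣb² − (Σb)² = 7672.4 − 7259.04 = 413.36
r = 175.84 / √(1478.84 × 413.36) = 175.84 / 781.8525 ≈ 0.2249

0.2249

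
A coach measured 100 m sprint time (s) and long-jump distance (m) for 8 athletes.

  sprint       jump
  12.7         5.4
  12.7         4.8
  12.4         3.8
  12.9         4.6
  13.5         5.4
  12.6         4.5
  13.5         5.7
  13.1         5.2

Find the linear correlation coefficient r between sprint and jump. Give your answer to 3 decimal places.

n = 8, Σx = 103.4, Σy = 39.4, Σx² = 1337.62, Σy² = 196.74, Σxy = 510.67
nΣxy − ΣxΣy = 4085.36 − 4073.96 = 11.4
nΣx² − (Σx)² = 10700.96 − 10691.56 = 9.4; nΣy² − (Σy)² = 1573.92 − 1552.36 = 21.56
r = 11.4 / √(9.4 × 21.56) = 11.4 / 14.2360 ≈ 0.801

0.801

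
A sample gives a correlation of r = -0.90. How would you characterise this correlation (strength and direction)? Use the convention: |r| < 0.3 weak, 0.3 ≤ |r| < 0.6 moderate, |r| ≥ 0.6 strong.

strong negative

r = -0.90 < 0 so the relationship is negative.
|r| = 0.90, which falls in the strong range.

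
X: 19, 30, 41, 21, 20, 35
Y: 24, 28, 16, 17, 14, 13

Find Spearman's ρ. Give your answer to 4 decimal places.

-0.3143

Rank X: 1, 4, 6, 3, 2, 5
Rank Y: 5, 6, 3, 4, 2, 1
d = rank(X) − rank(Y): -4, -2, 3, -1, 0, 4; Σd² = 46
ρ = 1 − 6Σd² / [n(n²−1)] = 1 − 6×46 / (6×35) = 1 − 276/210 ≈ -0.3143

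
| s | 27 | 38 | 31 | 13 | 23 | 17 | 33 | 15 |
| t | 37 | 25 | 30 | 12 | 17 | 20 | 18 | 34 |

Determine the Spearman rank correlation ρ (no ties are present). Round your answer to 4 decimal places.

0.2381

Rank s: 5, 8, 6, 1, 4, 3, 7, 2
Rank t: 8, 5, 6, 1, 2, 4, 3, 7
d = rank(s) − rank(t): -3, 3, 0, 0, 2, -1, 4, -5; Σd² = 64
ρ = 1 − 6Σd² / [n(n²−1)] = 1 − 6×64 / (8×63) = 1 − 384/504 ≈ 0.2381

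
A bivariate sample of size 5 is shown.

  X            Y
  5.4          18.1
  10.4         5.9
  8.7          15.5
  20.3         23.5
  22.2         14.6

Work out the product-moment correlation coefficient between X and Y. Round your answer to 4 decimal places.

0.2912

n = 5, ΣX = 67, ΣY = 77.6, ΣX² = 1117.94, ΣY² = 1368.08, ΣXY = 1095.12
nΣXY − ΣXΣY = 5475.6 − 5199.2 = 276.4
nΣX² − (ΣX)² = 5589.7 − 4489 = 1100.7; nΣY² − (ΣY)² = 6840.4 − 6021.76 = 818.64
r = 276.4 / √(1100.7 × 818.64) = 276.4 / 949.2508 ≈ 0.2912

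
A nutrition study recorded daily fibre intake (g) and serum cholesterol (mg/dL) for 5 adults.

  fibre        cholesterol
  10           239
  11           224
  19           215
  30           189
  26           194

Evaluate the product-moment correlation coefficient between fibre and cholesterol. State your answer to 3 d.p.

n = 5, Σx = 96, Σy = 1061, Σx² = 2158, Σy² = 226879, Σxy = 19653
nΣxy − ΣxΣy = 98265 − 101856 = -3591
nΣx² − (Σx)² = 10790 − 9216 = 1574; nΣy² − (Σy)² = 1134395 − 1125721 = 8674
r = -3591 / √(1574 × 8674) = -3591 / 3694.9798 ≈ -0.972

-0.972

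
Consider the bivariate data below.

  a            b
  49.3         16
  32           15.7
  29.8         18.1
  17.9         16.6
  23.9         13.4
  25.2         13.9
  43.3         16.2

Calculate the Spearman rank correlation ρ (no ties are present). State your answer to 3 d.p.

0.107

Rank a: 7, 5, 4, 1, 2, 3, 6
Rank b: 4, 3, 7, 6, 1, 2, 5
d = rank(a) − rank(b): 3, 2, -3, -5, 1, 1, 1; Σd² = 50
ρ = 1 − 6Σd² / [n(n²−1)] = 1 − 6×50 / (7×48) = 1 − 300/336 ≈ 0.107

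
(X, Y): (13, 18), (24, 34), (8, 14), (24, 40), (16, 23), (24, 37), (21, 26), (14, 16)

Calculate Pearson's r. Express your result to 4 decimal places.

0.9447

n = 8, ΣX = 144, ΣY = 208, ΣX² = 2854, ΣY² = 6106, ΣXY = 4148
nΣXY − ΣXΣY = 33184 − 29952 = 3232
nΣX² − (ΣX)² = 22832 − 20736 = 2096; nΣY² − (ΣY)² = 48848 − 43264 = 5584
r = 3232 / √(2096 × 5584) = 3232 / 3421.1203 ≈ 0.9447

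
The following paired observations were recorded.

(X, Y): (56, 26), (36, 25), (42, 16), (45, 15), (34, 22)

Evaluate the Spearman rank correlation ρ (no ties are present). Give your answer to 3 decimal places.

Rank X: 5, 2, 3, 4, 1
Rank Y: 5, 4, 2, 1, 3
d = rank(X) − rank(Y): 0, -2, 1, 3, -2; Σd² = 18
ρ = 1 − 6Σd² / [n(n²−1)] = 1 − 6×18 / (5×24) = 1 − 108/120 ≈ 0.100

0.100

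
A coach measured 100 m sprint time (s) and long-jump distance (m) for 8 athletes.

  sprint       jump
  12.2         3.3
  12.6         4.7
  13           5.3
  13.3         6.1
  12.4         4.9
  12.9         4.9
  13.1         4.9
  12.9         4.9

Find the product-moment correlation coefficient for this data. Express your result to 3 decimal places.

0.837

n = 8, Σx = 102.4, Σy = 39, Σx² = 1311.68, Σy² = 194.32, Σxy = 500.88
nΣxy − ΣxΣy = 4007.04 − 3993.6 = 13.44
nΣx² − (Σx)² = 10493.44 − 10485.76 = 7.68; nΣy² − (Σy)² = 1554.56 − 1521 = 33.56
r = 13.44 / √(7.68 × 33.56) = 13.44 / 16.0543 ≈ 0.837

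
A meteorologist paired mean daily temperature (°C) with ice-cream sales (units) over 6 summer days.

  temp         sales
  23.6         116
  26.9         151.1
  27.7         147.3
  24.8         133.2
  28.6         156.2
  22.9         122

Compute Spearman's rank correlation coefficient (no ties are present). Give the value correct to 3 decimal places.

Rank temp: 2, 4, 5, 3, 6, 1
Rank sales: 1, 5, 4, 3, 6, 2
d = rank(temp) − rank(sales): 1, -1, 1, 0, 0, -1; Σd² = 4
ρ = 1 − 6Σd² / [n(n²−1)] = 1 − 6×4 / (6×35) = 1 − 24/210 ≈ 0.886

0.886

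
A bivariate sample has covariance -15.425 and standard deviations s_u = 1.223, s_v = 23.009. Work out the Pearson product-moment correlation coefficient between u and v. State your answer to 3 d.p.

r = Cov(u,v) / (s_u · s_v) = -15.425 / (1.223 × 23.009)
  = -15.425 / 28.1400 ≈ -0.548

-0.548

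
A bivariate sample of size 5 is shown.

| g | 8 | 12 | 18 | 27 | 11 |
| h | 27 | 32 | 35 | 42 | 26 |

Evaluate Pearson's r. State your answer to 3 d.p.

n = 5, Σg = 76, Σh = 162, Σg² = 1382, Σh² = 5418, Σgh = 2650
nΣgh − ΣgΣh = 13250 − 12312 = 938
nΣg² − (Σg)² = 6910 − 5776 = 1134; nΣh² − (Σh)² = 27090 − 26244 = 846
r = 938 / √(1134 × 846) = 938 / 979.4713 ≈ 0.958

0.958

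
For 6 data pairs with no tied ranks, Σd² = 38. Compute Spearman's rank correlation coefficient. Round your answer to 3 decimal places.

-0.086

ρ = 1 − 6Σd² / [n(n²−1)] = 1 − 6×38 / (6×35)
  = 1 − 228/210 = 1 − 1.0857 ≈ -0.086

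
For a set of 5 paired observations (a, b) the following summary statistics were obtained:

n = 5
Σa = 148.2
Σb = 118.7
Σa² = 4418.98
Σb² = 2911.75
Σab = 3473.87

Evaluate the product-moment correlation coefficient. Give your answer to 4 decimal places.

r = (nΣab − ΣaΣb) / √[(nΣa² − (Σa)²)(nΣb² − (Σb)²)]
Numerator: 5×3473.87 − 148.2×118.7 = -221.99
Denominator: √[(22094.9 − 21963.24)(14558.75 − 14089.69)] = √[131.66 × 469.06] = 248.5084
r = -221.99 / 248.5084 ≈ -0.8933

-0.8933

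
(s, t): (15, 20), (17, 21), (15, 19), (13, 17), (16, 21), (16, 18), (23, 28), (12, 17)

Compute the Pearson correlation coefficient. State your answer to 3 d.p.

n = 8, Σs = 127, Σt = 161, Σs² = 2093, Σt² = 3329, Σst = 2635
nΣst − ΣsΣt = 21080 − 20447 = 633
nΣs² − (Σs)² = 16744 − 16129 = 615; nΣt² − (Σt)² = 26632 − 25921 = 711
r = 633 / √(615 × 711) = 633 / 661.2602 ≈ 0.957

0.957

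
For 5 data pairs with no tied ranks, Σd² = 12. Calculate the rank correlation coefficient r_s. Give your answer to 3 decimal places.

ρ = 1 − 6Σd² / [n(n²−1)] = 1 − 6×12 / (5×24)
  = 1 − 72/120 = 1 − 0.6000 ≈ 0.400

0.400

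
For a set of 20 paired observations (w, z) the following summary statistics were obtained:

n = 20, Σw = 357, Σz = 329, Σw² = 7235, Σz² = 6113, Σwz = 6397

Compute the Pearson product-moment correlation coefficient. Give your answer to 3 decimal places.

r = (nΣwz − ΣwΣz) / √[(nΣw² − (Σw)²)(nΣz² − (Σz)²)]
Numerator: 20×6397 − 357×329 = 10487
Denominator: √[(144700 − 127449)(122260 − 108241)] = √[17251 × 14019] = 15551.2626
r = 10487 / 15551.2626 ≈ 0.674

0.674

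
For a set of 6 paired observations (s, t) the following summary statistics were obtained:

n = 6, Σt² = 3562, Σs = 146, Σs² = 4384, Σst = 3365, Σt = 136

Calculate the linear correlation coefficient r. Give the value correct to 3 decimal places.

0.088

r = (nΣst − ΣsΣt) / √[(nΣs² − (Σs)²)(nΣt² − (Σt)²)]
Numerator: 6×3365 − 146×136 = 334
Denominator: √[(26304 − 21316)(21372 − 18496)] = √[4988 × 2876] = 3787.5438
r = 334 / 3787.5438 ≈ 0.088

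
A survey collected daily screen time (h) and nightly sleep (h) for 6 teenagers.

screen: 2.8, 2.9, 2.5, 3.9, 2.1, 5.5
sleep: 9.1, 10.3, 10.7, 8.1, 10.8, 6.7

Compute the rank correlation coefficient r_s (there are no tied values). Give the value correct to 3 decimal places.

-0.943

Rank screen: 3, 4, 2, 5, 1, 6
Rank sleep: 3, 4, 5, 2, 6, 1
d = rank(screen) − rank(sleep): 0, 0, -3, 3, -5, 5; Σd² = 68
ρ = 1 − 6Σd² / [n(n²−1)] = 1 − 6×68 / (6×35) = 1 − 408/210 ≈ -0.943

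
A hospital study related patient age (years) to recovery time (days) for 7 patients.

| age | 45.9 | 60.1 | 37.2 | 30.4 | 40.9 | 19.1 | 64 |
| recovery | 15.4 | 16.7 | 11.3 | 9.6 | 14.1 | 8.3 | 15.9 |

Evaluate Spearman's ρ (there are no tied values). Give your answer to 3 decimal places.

0.964

Rank age: 5, 6, 3, 2, 4, 1, 7
Rank recovery: 5, 7, 3, 2, 4, 1, 6
d = rank(age) − rank(recovery): 0, -1, 0, 0, 0, 0, 1; Σd² = 2
ρ = 1 − 6Σd² / [n(n²−1)] = 1 − 6×2 / (7×48) = 1 − 12/336 ≈ 0.964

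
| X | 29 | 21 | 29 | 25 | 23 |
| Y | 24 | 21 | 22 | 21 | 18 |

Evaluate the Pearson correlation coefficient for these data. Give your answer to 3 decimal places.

0.696

n = 5, ΣX = 127, ΣY = 106, ΣX² = 3277, ΣY² = 2266, ΣXY = 2714
nΣXY − ΣXΣY = 13570 − 13462 = 108
nΣX² − (ΣX)² = 16385 − 16129 = 256; nΣY² − (ΣY)² = 11330 − 11236 = 94
r = 108 / √(256 × 94) = 108 / 155.1258 ≈ 0.696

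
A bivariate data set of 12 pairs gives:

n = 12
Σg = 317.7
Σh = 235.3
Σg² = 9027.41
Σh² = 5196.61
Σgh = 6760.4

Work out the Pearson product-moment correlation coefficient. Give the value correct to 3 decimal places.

r = (nΣgh − ΣgΣh) / √[(nΣg² − (Σg)²)(nΣh² − (Σh)²)]
Numerator: 12×6760.4 − 317.7×235.3 = 6369.99
Denominator: √[(108328.92 − 100933.29)(62359.32 − 55366.09)] = √[7395.63 × 6993.23] = 7191.6161
r = 6369.99 / 7191.6161 ≈ 0.886

0.886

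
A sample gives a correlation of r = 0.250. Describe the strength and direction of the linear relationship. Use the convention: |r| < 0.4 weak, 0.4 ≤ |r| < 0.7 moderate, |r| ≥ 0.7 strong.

r = 0.250 > 0 so the relationship is positive.
|r| = 0.250, which falls in the weak range.

weak positive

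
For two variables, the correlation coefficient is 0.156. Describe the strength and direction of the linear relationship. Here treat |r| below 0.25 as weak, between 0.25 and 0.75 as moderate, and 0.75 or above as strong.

r = 0.156 > 0 so the relationship is positive.
|r| = 0.156, which falls in the weak range.

weak positive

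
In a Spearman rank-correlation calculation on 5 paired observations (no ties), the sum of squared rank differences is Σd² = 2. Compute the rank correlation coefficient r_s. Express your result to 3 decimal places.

ρ = 1 − 6Σd² / [n(n²−1)] = 1 − 6×2 / (5×24)
  = 1 − 12/120 = 1 − 0.1000 ≈ 0.900

0.900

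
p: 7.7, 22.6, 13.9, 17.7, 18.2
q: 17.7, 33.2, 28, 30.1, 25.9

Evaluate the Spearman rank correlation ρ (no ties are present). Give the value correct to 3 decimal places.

0.700

Rank p: 1, 5, 2, 3, 4
Rank q: 1, 5, 3, 4, 2
d = rank(p) − rank(q): 0, 0, -1, -1, 2; Σd² = 6
ρ = 1 − 6Σd² / [n(n²−1)] = 1 − 6×6 / (5×24) = 1 − 36/120 ≈ 0.700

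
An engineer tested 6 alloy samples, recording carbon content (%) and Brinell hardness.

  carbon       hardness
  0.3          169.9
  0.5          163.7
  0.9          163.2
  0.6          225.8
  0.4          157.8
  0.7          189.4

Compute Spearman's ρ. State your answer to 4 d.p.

0.1429

Rank carbon: 1, 3, 6, 4, 2, 5
Rank hardness: 4, 3, 2, 6, 1, 5
d = rank(carbon) − rank(hardness): -3, 0, 4, -2, 1, 0; Σd² = 30
ρ = 1 − 6Σd² / [n(n²−1)] = 1 − 6×30 / (6×35) = 1 − 180/210 ≈ 0.1429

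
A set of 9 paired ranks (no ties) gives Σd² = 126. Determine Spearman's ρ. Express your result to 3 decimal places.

-0.050

ρ = 1 − 6Σd² / [n(n²−1)] = 1 − 6×126 / (9×80)
  = 1 − 756/720 = 1 − 1.0500 ≈ -0.050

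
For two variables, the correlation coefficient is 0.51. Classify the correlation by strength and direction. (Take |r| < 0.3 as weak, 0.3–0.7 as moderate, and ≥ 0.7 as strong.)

r = 0.51 > 0 so the relationship is positive.
|r| = 0.51, which falls in the moderate range.

moderate positive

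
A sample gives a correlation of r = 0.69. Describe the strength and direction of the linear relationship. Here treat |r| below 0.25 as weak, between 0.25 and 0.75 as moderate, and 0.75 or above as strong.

moderate positive

r = 0.69 > 0 so the relationship is positive.
|r| = 0.69, which falls in the moderate range.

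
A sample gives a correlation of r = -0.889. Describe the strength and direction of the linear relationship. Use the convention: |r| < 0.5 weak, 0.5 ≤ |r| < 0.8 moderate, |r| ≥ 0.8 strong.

strong negative

r = -0.889 < 0 so the relationship is negative.
|r| = 0.889, which falls in the strong range.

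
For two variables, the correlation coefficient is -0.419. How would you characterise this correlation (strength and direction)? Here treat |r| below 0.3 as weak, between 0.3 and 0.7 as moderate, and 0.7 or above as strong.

moderate negative

r = -0.419 < 0 so the relationship is negative.
|r| = 0.419, which falls in the moderate range.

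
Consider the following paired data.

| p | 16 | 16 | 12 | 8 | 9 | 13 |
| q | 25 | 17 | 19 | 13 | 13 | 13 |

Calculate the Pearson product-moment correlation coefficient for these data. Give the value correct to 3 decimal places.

n = 6, Σp = 74, Σq = 100, Σp² = 970, Σq² = 1782, Σpq = 1290
nΣpq − ΣpΣq = 7740 − 7400 = 340
nΣp² − (Σp)² = 5820 − 5476 = 344; nΣq² − (Σq)² = 10692 − 10000 = 692
r = 340 / √(344 × 692) = 340 / 487.9016 ≈ 0.697

0.697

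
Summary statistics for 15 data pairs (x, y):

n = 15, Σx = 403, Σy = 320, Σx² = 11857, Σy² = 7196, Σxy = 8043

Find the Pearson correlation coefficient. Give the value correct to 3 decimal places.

r = (nΣxy − ΣxΣy) / √[(nΣx² − (Σx)²)(nΣy² − (Σy)²)]
Numerator: 15×8043 − 403×320 = -8315
Denominator: √[(177855 − 162409)(107940 − 102400)] = √[15446 × 5540] = 9250.4508
r = -8315 / 9250.4508 ≈ -0.899

-0.899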